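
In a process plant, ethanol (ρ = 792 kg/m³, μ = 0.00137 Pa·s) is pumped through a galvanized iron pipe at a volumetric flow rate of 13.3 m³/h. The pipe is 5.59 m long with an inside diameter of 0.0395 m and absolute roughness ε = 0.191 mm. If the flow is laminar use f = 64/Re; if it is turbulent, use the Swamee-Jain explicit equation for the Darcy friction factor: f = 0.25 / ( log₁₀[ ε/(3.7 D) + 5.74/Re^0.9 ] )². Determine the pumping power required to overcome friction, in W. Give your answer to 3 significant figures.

P ≈ 59.7 W

Q = 13.3 m³/h = 13.3/3600 = 0.003694 m³/s.
Cross-sectional area A = πD²/4 = π(0.0395)²/4 = 0.001225 m²; mean velocity V = Q/A = 0.003694/0.001225 = 3.015 m/s.
Reynolds number Re = ρVD/μ = 792 · 3.015 · 0.0395 / 0.00137 = 6.884e+04.
Re > 4000 → turbulent. Relative roughness ε/D = 0.000191/0.0395 = 0.00484. Swamee-Jain: f = 0.25/(log₁₀[0.00484/3.7 + 5.74/6.884e+04^0.9])² = 0.25/(log₁₀[0.00131 + 0.000254])² = 0.25/(-2.807)² = 0.03174.
Darcy-Weisbach: ΔP = f(L/D)(ρV²/2) = 0.03174·(5.59/0.0395)·(792·3.015²/2) = 0.03174·141.5·3599 = 1.617e+04 Pa.
Pumping power P = QΔP = 0.003694·1.617e+04 = 59.73 W = 59.7 W.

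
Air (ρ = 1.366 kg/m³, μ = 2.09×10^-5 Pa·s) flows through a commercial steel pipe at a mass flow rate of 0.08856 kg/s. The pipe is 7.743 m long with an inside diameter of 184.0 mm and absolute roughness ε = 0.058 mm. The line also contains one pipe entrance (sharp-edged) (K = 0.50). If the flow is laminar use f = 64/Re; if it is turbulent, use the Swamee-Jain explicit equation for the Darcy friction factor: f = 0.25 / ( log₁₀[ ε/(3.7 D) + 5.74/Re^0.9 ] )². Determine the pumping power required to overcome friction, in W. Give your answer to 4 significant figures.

A = πD²/4 = π(0.184)²/4 = 0.02659 m²; mean velocity V = ṁ/(ρA) = 0.08856/(1.366 · 0.02659) = 2.438 m/s.
Reynolds number Re = ρVD/μ = 1.366 · 2.438 · 0.184 / 2.09e-05 = 2.932e+04.
Re > 4000 → turbulent. Relative roughness ε/D = 5.8e-05/0.184 = 0.000315. Swamee-Jain: f = 0.25/(log₁₀[0.000315/3.7 + 5.74/2.932e+04^0.9])² = 0.25/(log₁₀[8.52e-05 + 0.000548])² = 0.25/(-3.199)² = 0.02443.
Total minor-loss coefficient ΣK = 1·0.5 = 0.5.
ΔP = [f·L/D + ΣK]·(ρV²/2) = [0.02443·7.743/0.184 + 0.5]·(1.366·2.438²/2) = [1.028 + 0.5]·4.06 = 6.205 Pa.
Q = ṁ/ρ = 0.08856/1.366 = 0.06483 m³/s.
Pumping power P = QΔP = 0.06483·6.205 = 0.40226 W = 0.4023 W.

P ≈ 0.4023 W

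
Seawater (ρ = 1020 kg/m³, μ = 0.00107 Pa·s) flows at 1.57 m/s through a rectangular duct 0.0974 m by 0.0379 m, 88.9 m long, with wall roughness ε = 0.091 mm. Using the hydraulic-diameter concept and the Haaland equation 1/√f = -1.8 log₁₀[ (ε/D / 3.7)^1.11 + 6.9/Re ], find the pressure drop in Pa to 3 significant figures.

ΔP ≈ 50000 Pa

Hydraulic diameter D_h = 4A/P = 4·(0.0974·0.0379)/(2·(0.0974+0.0379)) = 0.01477/0.2706 = 0.05457 m.
Re = ρVD_h/μ = 1020·1.57·0.05457/0.00107 = 8.167e+04.
ε/D_h = 9.1e-05/0.05457 = 0.00167; Haaland gives 1/√f = -1.8 log₁₀[0.000193+8.45e-05] = 6.402, so f = 0.0244.
ΔP = f(L/D_h)(ρV²/2) = 0.0244·88.9/0.05457·1257 = 4.997e+04 Pa.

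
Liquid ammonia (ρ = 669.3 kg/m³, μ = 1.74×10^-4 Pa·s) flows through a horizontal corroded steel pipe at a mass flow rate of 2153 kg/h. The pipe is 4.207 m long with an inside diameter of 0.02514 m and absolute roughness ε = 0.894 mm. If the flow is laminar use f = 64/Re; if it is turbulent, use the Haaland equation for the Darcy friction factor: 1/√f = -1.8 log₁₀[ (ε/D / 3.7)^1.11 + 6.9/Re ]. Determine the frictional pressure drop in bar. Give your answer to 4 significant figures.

ṁ = 2153 kg/h = 2153/3600 = 0.5981 kg/s.
A = πD²/4 = π(0.02514)²/4 = 0.0004964 m²; mean velocity V = ṁ/(ρA) = 0.5981/(669.3 · 0.0004964) = 1.8 m/s.
Reynolds number Re = ρVD/μ = 669.3 · 1.8 · 0.02514 / 0.000174 = 1.741e+05.
Re > 4000 → turbulent. Relative roughness ε/D = 0.000894/0.02514 = 0.0356. Haaland: 1/√f = -1.8 log₁₀[(0.0356/3.7)^1.11 + 6.9/1.741e+05] = -1.8 log₁₀[0.00577 + 3.96e-05] = 4.025, so f = 0.06172.
Darcy-Weisbach: ΔP = f(L/D)(ρV²/2) = 0.06172·(4.207/0.02514)·(669.3·1.8²/2) = 0.06172·167.3·1084 = 1.12e+04 Pa.
ΔP = 1.12e+04 Pa = 0.1120 bar.

ΔP ≈ 0.1120 bar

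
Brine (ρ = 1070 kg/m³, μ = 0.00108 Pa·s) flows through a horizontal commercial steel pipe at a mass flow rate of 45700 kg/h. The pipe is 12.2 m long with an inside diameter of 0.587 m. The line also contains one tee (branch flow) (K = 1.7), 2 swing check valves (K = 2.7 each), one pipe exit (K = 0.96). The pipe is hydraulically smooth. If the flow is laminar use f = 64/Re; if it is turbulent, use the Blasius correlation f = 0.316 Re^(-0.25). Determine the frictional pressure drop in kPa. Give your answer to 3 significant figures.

ṁ = 45700 kg/h = 45700/3600 = 12.69 kg/s.
A = πD²/4 = π(0.587)²/4 = 0.2706 m²; mean velocity V = ṁ/(ρA) = 12.69/(1070 · 0.2706) = 0.04384 m/s.
Reynolds number Re = ρVD/μ = 1070 · 0.04384 · 0.587 / 0.00108 = 2.55e+04.
Re > 4000 → turbulent. Smooth-pipe (Blasius): f = 0.316 Re^(-0.25) = 0.316/(2.55e+04)^0.25 = 0.02501.
Total minor-loss coefficient ΣK = 1·1.7 + 2·2.7 + 1·0.96 = 8.06.
ΔP = [f·L/D + ΣK]·(ρV²/2) = [0.02501·12.2/0.587 + 8.06]·(1070·0.04384²/2) = [0.5197 + 8.06]·1.028 = 8.822 Pa.
ΔP = 8.822 Pa = 0.00882 kPa.

ΔP ≈ 0.00882 kPa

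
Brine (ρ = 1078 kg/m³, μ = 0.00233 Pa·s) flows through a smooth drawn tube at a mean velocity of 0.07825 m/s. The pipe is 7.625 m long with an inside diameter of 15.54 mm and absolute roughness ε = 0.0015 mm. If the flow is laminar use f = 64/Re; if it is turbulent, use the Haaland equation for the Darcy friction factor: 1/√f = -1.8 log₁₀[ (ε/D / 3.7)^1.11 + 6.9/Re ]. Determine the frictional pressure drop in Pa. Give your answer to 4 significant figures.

ΔP ≈ 184.2 Pa

Reynolds number Re = ρVD/μ = 1078 · 0.07825 · 0.01554 / 0.00233 = 562.6.
Re < 2300 → laminar flow, so f = 64/Re = 64/562.6 = 0.1138 (the turbulent correlation is not needed).
Darcy-Weisbach: ΔP = f(L/D)(ρV²/2) = 0.1138·(7.625/0.01554)·(1078·0.07825²/2) = 0.1138·490.7·3.3 = 184.2 Pa.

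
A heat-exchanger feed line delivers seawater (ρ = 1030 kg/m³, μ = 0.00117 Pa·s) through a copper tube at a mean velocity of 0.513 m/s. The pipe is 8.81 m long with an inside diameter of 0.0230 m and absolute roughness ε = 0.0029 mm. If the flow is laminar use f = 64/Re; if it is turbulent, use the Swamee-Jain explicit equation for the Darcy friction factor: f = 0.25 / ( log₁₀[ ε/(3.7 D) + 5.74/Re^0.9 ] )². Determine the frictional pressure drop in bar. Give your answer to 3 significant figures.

ΔP ≈ 0.0160 bar

Reynolds number Re = ρVD/μ = 1030 · 0.513 · 0.023 / 0.00117 = 1.039e+04.
Re > 4000 → turbulent. Relative roughness ε/D = 2.9e-06/0.023 = 0.000126. Swamee-Jain: f = 0.25/(log₁₀[0.000126/3.7 + 5.74/1.039e+04^0.9])² = 0.25/(log₁₀[3.41e-05 + 0.00139])² = 0.25/(-2.845)² = 0.03088.
Darcy-Weisbach: ΔP = f(L/D)(ρV²/2) = 0.03088·(8.81/0.023)·(1030·0.513²/2) = 0.03088·383·135.5 = 1603 Pa.
ΔP = 1603 Pa = 0.0160 bar.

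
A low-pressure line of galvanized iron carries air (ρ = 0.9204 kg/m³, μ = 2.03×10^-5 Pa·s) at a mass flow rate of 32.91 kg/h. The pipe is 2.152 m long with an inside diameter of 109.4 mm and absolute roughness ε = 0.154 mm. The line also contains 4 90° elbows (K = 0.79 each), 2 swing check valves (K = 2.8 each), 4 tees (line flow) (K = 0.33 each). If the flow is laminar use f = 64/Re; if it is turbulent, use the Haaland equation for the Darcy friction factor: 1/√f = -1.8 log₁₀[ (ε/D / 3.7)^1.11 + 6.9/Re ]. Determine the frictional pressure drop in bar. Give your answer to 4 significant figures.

ΔP ≈ 5.568×10^-5 bar

ṁ = 32.91 kg/h = 32.91/3600 = 0.009142 kg/s.
A = πD²/4 = π(0.1094)²/4 = 0.0094 m²; mean velocity V = ṁ/(ρA) = 0.009142/(0.9204 · 0.0094) = 1.057 m/s.
Reynolds number Re = ρVD/μ = 0.9204 · 1.057 · 0.1094 / 2.03e-05 = 5241.
Re > 4000 → turbulent. Relative roughness ε/D = 0.000154/0.1094 = 0.00141. Haaland: 1/√f = -1.8 log₁₀[(0.00141/3.7)^1.11 + 6.9/5241] = -1.8 log₁₀[0.00016 + 0.00132] = 5.095, so f = 0.03852.
Total minor-loss coefficient ΣK = 4·0.79 + 2·2.8 + 4·0.33 = 10.1.
ΔP = [f·L/D + ΣK]·(ρV²/2) = [0.03852·2.152/0.1094 + 10.1]·(0.9204·1.057²/2) = [0.7577 + 10.1]·0.5138 = 5.568 Pa.
ΔP = 5.568 Pa = 5.568×10^-5 bar.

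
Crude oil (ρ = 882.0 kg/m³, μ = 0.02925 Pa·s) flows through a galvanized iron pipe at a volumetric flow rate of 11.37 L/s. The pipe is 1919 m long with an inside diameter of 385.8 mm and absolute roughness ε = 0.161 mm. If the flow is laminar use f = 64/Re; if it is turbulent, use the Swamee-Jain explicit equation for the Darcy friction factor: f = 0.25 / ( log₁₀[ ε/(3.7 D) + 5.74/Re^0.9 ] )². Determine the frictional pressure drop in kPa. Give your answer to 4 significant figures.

Q = 11.37 L/s = 11.37/1000 = 0.01137 m³/s.
Cross-sectional area A = πD²/4 = π(0.3858)²/4 = 0.1169 m²; mean velocity V = Q/A = 0.01137/0.1169 = 0.09726 m/s.
Reynolds number Re = ρVD/μ = 882 · 0.09726 · 0.3858 / 0.0293 = 1131.
Re < 2300 → laminar flow, so f = 64/Re = 64/1131 = 0.05656 (the turbulent correlation is not needed).
Darcy-Weisbach: ΔP = f(L/D)(ρV²/2) = 0.05656·(1919/0.3858)·(882·0.09726²/2) = 0.05656·4974·4.172 = 1174 Pa.
ΔP = 1174 Pa = 1.174 kPa.

ΔP ≈ 1.174 kPa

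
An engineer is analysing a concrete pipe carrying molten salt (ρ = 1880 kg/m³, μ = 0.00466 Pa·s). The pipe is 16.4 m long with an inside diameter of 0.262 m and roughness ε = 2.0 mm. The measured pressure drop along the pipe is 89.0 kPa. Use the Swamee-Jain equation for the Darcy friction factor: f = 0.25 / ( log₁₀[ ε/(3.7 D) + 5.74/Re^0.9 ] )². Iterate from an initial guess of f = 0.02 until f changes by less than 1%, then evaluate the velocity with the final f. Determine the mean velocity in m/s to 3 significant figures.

Rearranging Darcy-Weisbach: V = √(2·ΔP·D/(f·L·ρ)). With ε/D = 0.002/0.262 = 0.00763, iterate starting from f = 0.02:
  f = 0.02 → V = √(2·8.9e+04·0.262/(0.02·16.4·1880)) = 8.697 m/s; Re = ρVD/μ = 9.192e+05; f → 0.0348
  f = 0.0348 → V = 6.593 m/s; Re = 6.969e+05; f → 0.03484
Converged (Δf/f < 1%). With the final f = 0.03484: V = √(2·8.9e+04·0.262/(0.03484·16.4·1880)) = 6.589 m/s.

V ≈ 6.59 m/s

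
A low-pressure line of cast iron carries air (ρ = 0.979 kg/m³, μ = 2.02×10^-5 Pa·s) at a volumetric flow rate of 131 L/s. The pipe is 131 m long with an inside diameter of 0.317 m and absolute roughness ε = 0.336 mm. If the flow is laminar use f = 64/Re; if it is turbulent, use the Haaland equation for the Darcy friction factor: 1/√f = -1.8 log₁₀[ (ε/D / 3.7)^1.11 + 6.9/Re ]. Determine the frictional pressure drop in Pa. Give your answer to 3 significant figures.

Q = 131 L/s = 131/1000 = 0.131 m³/s.
Cross-sectional area A = πD²/4 = π(0.317)²/4 = 0.07892 m²; mean velocity V = Q/A = 0.131/0.07892 = 1.66 m/s.
Reynolds number Re = ρVD/μ = 0.979 · 1.66 · 0.317 / 2.02e-05 = 2.55e+04.
Re > 4000 → turbulent. Relative roughness ε/D = 0.000336/0.317 = 0.00106. Haaland: 1/√f = -1.8 log₁₀[(0.00106/3.7)^1.11 + 6.9/2.55e+04] = -1.8 log₁₀[0.000117 + 0.000271] = 6.141, so f = 0.02651.
Darcy-Weisbach: ΔP = f(L/D)(ρV²/2) = 0.02651·(131/0.317)·(0.979·1.66²/2) = 0.02651·413.2·1.349 = 14.78 Pa.

ΔP ≈ 14.8 Pa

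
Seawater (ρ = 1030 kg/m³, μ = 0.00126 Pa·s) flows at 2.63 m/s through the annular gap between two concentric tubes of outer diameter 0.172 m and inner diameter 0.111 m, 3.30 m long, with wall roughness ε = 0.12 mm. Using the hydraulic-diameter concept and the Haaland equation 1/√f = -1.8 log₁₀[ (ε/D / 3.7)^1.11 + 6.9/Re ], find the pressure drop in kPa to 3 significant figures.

Hydraulic diameter D_h = 4A/P = D_o - D_i = 0.172 - 0.111 = 0.061 m.
Re = ρVD_h/μ = 1030·2.63·0.061/0.00126 = 1.311e+05.
ε/D_h = 0.00012/0.061 = 0.00197; Haaland gives 1/√f = -1.8 log₁₀[0.000232+5.26e-05] = 6.382, so f = 0.02455.
ΔP = f(L/D_h)(ρV²/2) = 0.02455·3.3/0.061·3562 = 4731 Pa.
ΔP = 4.73 kPa.

ΔP ≈ 4.73 kPa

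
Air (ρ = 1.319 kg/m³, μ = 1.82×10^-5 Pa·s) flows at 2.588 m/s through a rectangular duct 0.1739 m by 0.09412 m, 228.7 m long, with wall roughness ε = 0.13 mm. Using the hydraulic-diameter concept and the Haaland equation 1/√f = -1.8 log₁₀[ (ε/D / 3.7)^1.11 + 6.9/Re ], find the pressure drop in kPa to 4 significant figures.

ΔP ≈ 0.2237 kPa

Hydraulic diameter D_h = 4A/P = 4·(0.1739·0.09412)/(2·(0.1739+0.09412)) = 0.06547/0.536 = 0.1221 m.
Re = ρVD_h/μ = 1.319·2.588·0.1221/1.82e-05 = 2.291e+04.
ε/D_h = 0.00013/0.1221 = 0.00106; Haaland gives 1/√f = -1.8 log₁₀[0.000117+0.000301] = 6.081, so f = 0.02704.
ΔP = f(L/D_h)(ρV²/2) = 0.02704·228.7/0.1221·4.417 = 223.7 Pa.
ΔP = 0.2237 kPa.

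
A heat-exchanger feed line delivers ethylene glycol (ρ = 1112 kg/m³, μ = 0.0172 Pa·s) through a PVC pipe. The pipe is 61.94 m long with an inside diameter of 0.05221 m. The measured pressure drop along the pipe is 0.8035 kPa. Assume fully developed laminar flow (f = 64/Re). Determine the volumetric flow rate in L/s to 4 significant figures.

Q ≈ 0.1375 L/s

For laminar flow, f = 64/Re with Re = ρVD/μ, so Darcy-Weisbach reduces to ΔP = 32μLV/D². Solving for V: V = ΔP·D²/(32μL) = 803.5·(0.05221)²/(32·0.0172·61.94) = 0.06425 m/s.
Check: Re = ρVD/μ = 1112·0.06425·0.05221/0.0172 = 216.9 < 2300, so the laminar assumption holds.
Q = V·A = 0.06425·(π/4·0.05221²) = 0.0001375 m³/s = 0.1375 L/s.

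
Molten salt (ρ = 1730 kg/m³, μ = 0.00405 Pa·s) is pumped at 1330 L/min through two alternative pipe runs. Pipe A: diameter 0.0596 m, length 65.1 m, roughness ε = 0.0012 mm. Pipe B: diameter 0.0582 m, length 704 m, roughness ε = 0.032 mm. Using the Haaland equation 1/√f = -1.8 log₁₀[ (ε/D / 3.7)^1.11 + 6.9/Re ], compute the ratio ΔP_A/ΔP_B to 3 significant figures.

Pipe A: V = Q/A = 0.02217/0.00279 = 7.945 m/s; Re = 2.023e+05; ε/D = 2.01e-05; Haaland → f = 0.01559; ΔP_A = f(L/D)(ρV²/2) = 9.3e+05 Pa.
Pipe B: V = Q/A = 0.02217/0.00266 = 8.332 m/s; Re = 2.071e+05; ε/D = 0.00055; Haaland → f = 0.01884; ΔP_B = f(L/D)(ρV²/2) = 1.369e+07 Pa.
ΔP_A/ΔP_B = 9.3e+05/1.369e+07 = 0.0679.

ΔP_A/ΔP_B ≈ 0.0679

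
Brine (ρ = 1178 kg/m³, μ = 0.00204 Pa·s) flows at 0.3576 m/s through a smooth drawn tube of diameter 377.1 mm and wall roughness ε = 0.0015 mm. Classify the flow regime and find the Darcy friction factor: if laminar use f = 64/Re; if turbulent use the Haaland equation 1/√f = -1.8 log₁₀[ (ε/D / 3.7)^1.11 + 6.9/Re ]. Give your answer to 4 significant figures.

Re = ρVD/μ = 1178·0.3576·0.3771/0.00204 = 7.787e+04.
Re > 4000 → turbulent. ε/D = 1.5e-06/0.3771 = 3.98e-06; Haaland: 1/√f = -1.8 log₁₀[2.37e-07 + 8.86e-05] = 7.292, so f = 0.0188.

f ≈ 0.01880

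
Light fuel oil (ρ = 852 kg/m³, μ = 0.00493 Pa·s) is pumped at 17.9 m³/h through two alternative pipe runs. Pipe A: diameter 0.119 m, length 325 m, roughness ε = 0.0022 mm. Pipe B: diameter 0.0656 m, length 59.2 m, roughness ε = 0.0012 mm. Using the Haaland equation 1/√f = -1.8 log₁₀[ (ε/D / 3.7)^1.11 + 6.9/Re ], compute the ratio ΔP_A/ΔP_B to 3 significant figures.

Pipe A: V = Q/A = 0.004972/0.01112 = 0.4471 m/s; Re = 9194; ε/D = 1.85e-05; Haaland → f = 0.03163; ΔP_A = f(L/D)(ρV²/2) = 7354 Pa.
Pipe B: V = Q/A = 0.004972/0.00338 = 1.471 m/s; Re = 1.668e+04; ε/D = 1.83e-05; Haaland → f = 0.02698; ΔP_B = f(L/D)(ρV²/2) = 2.245e+04 Pa.
ΔP_A/ΔP_B = 7354/2.245e+04 = 0.328.

ΔP_A/ΔP_B ≈ 0.328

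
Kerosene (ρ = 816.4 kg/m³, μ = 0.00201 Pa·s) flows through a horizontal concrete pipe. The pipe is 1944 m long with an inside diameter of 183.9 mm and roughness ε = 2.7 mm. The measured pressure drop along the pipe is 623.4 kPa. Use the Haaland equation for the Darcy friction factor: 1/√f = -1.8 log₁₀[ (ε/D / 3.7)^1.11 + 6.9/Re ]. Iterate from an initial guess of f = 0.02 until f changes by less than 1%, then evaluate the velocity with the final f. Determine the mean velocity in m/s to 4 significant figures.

V ≈ 1.817 m/s

Rearranging Darcy-Weisbach: V = √(2·ΔP·D/(f·L·ρ)). With ε/D = 0.0027/0.1839 = 0.0147, iterate starting from f = 0.02:
  f = 0.02 → V = √(2·6.234e+05·0.1839/(0.02·1944·816.4)) = 2.688 m/s; Re = ρVD/μ = 2.008e+05; f → 0.04366
  f = 0.04366 → V = 1.819 m/s; Re = 1.359e+05; f → 0.04377
Converged (Δf/f < 1%). With the final f = 0.04377: V = √(2·6.234e+05·0.1839/(0.04377·1944·816.4)) = 1.817 m/s.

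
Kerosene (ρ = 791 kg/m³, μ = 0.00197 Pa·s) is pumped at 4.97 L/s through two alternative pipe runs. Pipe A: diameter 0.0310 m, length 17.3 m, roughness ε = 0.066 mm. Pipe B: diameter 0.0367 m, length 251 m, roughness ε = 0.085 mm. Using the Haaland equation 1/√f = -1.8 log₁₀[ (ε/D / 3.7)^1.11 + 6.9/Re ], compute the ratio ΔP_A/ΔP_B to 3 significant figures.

Pipe A: V = Q/A = 0.00497/0.0007548 = 6.585 m/s; Re = 8.196e+04; ε/D = 0.00213; Haaland → f = 0.02561; ΔP_A = f(L/D)(ρV²/2) = 2.451e+05 Pa.
Pipe B: V = Q/A = 0.00497/0.001058 = 4.698 m/s; Re = 6.923e+04; ε/D = 0.00232; Haaland → f = 0.02634; ΔP_B = f(L/D)(ρV²/2) = 1.573e+06 Pa.
ΔP_A/ΔP_B = 2.451e+05/1.573e+06 = 0.156.

ΔP_A/ΔP_B ≈ 0.156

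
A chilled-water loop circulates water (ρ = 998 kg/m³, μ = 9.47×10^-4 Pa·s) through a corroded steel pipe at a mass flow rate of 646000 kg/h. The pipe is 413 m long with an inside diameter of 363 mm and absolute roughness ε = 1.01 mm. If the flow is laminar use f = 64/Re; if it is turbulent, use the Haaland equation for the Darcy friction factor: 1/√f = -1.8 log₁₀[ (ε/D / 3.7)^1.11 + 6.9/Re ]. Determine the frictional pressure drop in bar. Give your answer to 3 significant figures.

ΔP ≈ 0.443 bar

ṁ = 646000 kg/h = 646000/3600 = 179.4 kg/s.
A = πD²/4 = π(0.363)²/4 = 0.1035 m²; mean velocity V = ṁ/(ρA) = 179.4/(998 · 0.1035) = 1.737 m/s.
Reynolds number Re = ρVD/μ = 998 · 1.737 · 0.363 / 0.000947 = 6.646e+05.
Re > 4000 → turbulent. Relative roughness ε/D = 0.00101/0.363 = 0.00278. Haaland: 1/√f = -1.8 log₁₀[(0.00278/3.7)^1.11 + 6.9/6.646e+05] = -1.8 log₁₀[0.000341 + 1.04e-05] = 6.218, so f = 0.02587.
Darcy-Weisbach: ΔP = f(L/D)(ρV²/2) = 0.02587·(413/0.363)·(998·1.737²/2) = 0.02587·1138·1506 = 4.433e+04 Pa.
ΔP = 4.433e+04 Pa = 0.443 bar.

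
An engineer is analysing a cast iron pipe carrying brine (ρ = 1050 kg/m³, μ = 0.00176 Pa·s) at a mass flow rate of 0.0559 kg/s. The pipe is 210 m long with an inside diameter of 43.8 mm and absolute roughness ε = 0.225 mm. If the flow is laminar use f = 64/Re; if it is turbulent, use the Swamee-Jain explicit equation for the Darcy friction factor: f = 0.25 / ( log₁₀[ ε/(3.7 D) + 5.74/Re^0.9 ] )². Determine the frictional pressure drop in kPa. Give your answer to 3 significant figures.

A = πD²/4 = π(0.0438)²/4 = 0.001507 m²; mean velocity V = ṁ/(ρA) = 0.0559/(1050 · 0.001507) = 0.03533 m/s.
Reynolds number Re = ρVD/μ = 1050 · 0.03533 · 0.0438 / 0.00176 = 923.3.
Re < 2300 → laminar flow, so f = 64/Re = 64/923.3 = 0.06932 (the turbulent correlation is not needed).
Darcy-Weisbach: ΔP = f(L/D)(ρV²/2) = 0.06932·(210/0.0438)·(1050·0.03533²/2) = 0.06932·4795·0.6554 = 217.8 Pa.
ΔP = 217.8 Pa = 0.218 kPa.

ΔP ≈ 0.218 kPa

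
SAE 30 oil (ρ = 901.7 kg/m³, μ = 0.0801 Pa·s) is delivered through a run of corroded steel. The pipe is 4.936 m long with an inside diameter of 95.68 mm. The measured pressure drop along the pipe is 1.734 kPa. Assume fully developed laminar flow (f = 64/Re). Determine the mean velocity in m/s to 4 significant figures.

V ≈ 1.255 m/s

For laminar flow, f = 64/Re with Re = ρVD/μ, so Darcy-Weisbach reduces to ΔP = 32μLV/D². Solving for V: V = ΔP·D²/(32μL) = 1734·(0.09568)²/(32·0.0801·4.936) = 1.255 m/s.
Check: Re = ρVD/μ = 901.7·1.255·0.09568/0.0801 = 1351 < 2300, so the laminar assumption holds.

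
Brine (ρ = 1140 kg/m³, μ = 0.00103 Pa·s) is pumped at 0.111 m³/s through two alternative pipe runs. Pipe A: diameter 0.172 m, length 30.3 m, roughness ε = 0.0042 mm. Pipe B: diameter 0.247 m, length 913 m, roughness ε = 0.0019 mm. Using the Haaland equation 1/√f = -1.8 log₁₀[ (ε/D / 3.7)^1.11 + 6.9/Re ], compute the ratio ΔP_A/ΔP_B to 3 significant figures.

Pipe A: V = Q/A = 0.111/0.02324 = 4.777 m/s; Re = 9.094e+05; ε/D = 2.44e-05; Haaland → f = 0.01221; ΔP_A = f(L/D)(ρV²/2) = 2.797e+04 Pa.
Pipe B: V = Q/A = 0.111/0.04792 = 2.317 m/s; Re = 6.333e+05; ε/D = 7.69e-06; Haaland → f = 0.01263; ΔP_B = f(L/D)(ρV²/2) = 1.428e+05 Pa.
ΔP_A/ΔP_B = 2.797e+04/1.428e+05 = 0.196.

ΔP_A/ΔP_B ≈ 0.196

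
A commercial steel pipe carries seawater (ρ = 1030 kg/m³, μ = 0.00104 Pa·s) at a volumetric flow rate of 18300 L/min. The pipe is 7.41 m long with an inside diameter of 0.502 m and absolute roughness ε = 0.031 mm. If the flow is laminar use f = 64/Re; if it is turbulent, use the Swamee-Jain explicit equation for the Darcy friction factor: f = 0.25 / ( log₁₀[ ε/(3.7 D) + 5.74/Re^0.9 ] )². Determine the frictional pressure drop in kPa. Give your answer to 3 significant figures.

ΔP ≈ 0.240 kPa

Q = 18300 L/min = 18300/60000 = 0.305 m³/s.
Cross-sectional area A = πD²/4 = π(0.502)²/4 = 0.1979 m²; mean velocity V = Q/A = 0.305/0.1979 = 1.541 m/s.
Reynolds number Re = ρVD/μ = 1030 · 1.541 · 0.502 / 0.00104 = 7.661e+05.
Re > 4000 → turbulent. Relative roughness ε/D = 3.1e-05/0.502 = 6.18e-05. Swamee-Jain: f = 0.25/(log₁₀[6.18e-05/3.7 + 5.74/7.661e+05^0.9])² = 0.25/(log₁₀[1.67e-05 + 2.9e-05])² = 0.25/(-4.34)² = 0.01327.
Darcy-Weisbach: ΔP = f(L/D)(ρV²/2) = 0.01327·(7.41/0.502)·(1030·1.541²/2) = 0.01327·14.76·1223 = 239.6 Pa.
ΔP = 239.6 Pa = 0.240 kPa.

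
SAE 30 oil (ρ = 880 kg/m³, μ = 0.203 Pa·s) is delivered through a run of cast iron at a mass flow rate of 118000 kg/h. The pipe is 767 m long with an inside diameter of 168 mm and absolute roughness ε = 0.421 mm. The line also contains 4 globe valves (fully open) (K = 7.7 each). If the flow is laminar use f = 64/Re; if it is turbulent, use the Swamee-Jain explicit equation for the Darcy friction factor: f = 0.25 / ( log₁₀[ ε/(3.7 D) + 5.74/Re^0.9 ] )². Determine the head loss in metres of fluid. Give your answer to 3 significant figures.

ṁ = 118000 kg/h = 118000/3600 = 32.78 kg/s.
A = πD²/4 = π(0.168)²/4 = 0.02217 m²; mean velocity V = ṁ/(ρA) = 32.78/(880 · 0.02217) = 1.68 m/s.
Reynolds number Re = ρVD/μ = 880 · 1.68 · 0.168 / 0.203 = 1224.
Re < 2300 → laminar flow, so f = 64/Re = 64/1224 = 0.0523 (the turbulent correlation is not needed).
Total minor-loss coefficient ΣK = 4·7.7 = 30.8.
ΔP = [f·L/D + ΣK]·(ρV²/2) = [0.0523·767/0.168 + 30.8]·(880·1.68²/2) = [238.8 + 30.8]·1242 = 3.349e+05 Pa.
Head loss h_f = ΔP/(ρg) = 3.349e+05/(880·9.81) = 38.8 m.

h_f ≈ 38.8 m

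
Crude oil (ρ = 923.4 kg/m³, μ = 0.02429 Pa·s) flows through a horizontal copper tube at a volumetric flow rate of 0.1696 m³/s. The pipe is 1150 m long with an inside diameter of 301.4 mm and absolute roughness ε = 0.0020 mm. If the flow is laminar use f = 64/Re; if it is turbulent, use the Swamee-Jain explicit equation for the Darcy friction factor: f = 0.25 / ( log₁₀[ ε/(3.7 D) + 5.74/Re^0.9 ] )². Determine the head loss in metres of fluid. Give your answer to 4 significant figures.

h_f ≈ 26.31 m

Cross-sectional area A = πD²/4 = π(0.3014)²/4 = 0.07135 m²; mean velocity V = Q/A = 0.1696/0.07135 = 2.377 m/s.
Reynolds number Re = ρVD/μ = 923.4 · 2.377 · 0.3014 / 0.0243 = 2.724e+04.
Re > 4000 → turbulent. Relative roughness ε/D = 2e-06/0.3014 = 6.64e-06. Swamee-Jain: f = 0.25/(log₁₀[6.64e-06/3.7 + 5.74/2.724e+04^0.9])² = 0.25/(log₁₀[1.79e-06 + 0.000585])² = 0.25/(-3.231)² = 0.02394.
Darcy-Weisbach: ΔP = f(L/D)(ρV²/2) = 0.02394·(1150/0.3014)·(923.4·2.377²/2) = 0.02394·3816·2609 = 2.383e+05 Pa.
Head loss h_f = ΔP/(ρg) = 2.383e+05/(923.4·9.81) = 26.31 m.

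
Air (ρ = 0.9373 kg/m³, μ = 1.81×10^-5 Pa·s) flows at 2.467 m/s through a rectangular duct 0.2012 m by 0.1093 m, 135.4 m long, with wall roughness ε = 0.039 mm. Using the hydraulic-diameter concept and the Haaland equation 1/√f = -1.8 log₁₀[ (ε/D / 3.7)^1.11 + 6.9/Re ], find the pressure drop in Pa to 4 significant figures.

ΔP ≈ 73.23 Pa

Hydraulic diameter D_h = 4A/P = 4·(0.2012·0.1093)/(2·(0.2012+0.1093)) = 0.08796/0.621 = 0.1416 m.
Re = ρVD_h/μ = 0.9373·2.467·0.1416/1.81e-05 = 1.81e+04.
ε/D_h = 3.9e-05/0.1416 = 0.000275; Haaland gives 1/√f = -1.8 log₁₀[2.62e-05+0.000381] = 6.102, so f = 0.02686.
ΔP = f(L/D_h)(ρV²/2) = 0.02686·135.4/0.1416·2.852 = 73.23 Pa.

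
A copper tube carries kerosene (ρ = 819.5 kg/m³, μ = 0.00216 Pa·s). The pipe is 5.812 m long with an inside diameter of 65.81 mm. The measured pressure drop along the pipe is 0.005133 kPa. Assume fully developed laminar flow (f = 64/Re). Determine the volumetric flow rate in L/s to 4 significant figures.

Q ≈ 0.1882 L/s

For laminar flow, f = 64/Re with Re = ρVD/μ, so Darcy-Weisbach reduces to ΔP = 32μLV/D². Solving for V: V = ΔP·D²/(32μL) = 5.133·(0.06581)²/(32·0.00216·5.812) = 0.05534 m/s.
Check: Re = ρVD/μ = 819.5·0.05534·0.06581/0.00216 = 1382 < 2300, so the laminar assumption holds.
Q = V·A = 0.05534·(π/4·0.06581²) = 0.0001882 m³/s = 0.1882 L/s.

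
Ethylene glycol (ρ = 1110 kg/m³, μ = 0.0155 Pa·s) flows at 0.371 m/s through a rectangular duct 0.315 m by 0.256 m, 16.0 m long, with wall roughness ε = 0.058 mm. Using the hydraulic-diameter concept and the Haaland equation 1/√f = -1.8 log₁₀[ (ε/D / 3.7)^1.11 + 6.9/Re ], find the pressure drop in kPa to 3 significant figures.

ΔP ≈ 0.146 kPa

Hydraulic diameter D_h = 4A/P = 4·(0.315·0.256)/(2·(0.315+0.256)) = 0.3226/1.142 = 0.2825 m.
Re = ρVD_h/μ = 1110·0.371·0.2825/0.0155 = 7504.
ε/D_h = 5.8e-05/0.2825 = 0.000205; Haaland gives 1/√f = -1.8 log₁₀[1.89e-05+0.000919] = 5.45, so f = 0.03367.
ΔP = f(L/D_h)(ρV²/2) = 0.03367·16/0.2825·76.39 = 145.7 Pa.
ΔP = 0.146 kPa.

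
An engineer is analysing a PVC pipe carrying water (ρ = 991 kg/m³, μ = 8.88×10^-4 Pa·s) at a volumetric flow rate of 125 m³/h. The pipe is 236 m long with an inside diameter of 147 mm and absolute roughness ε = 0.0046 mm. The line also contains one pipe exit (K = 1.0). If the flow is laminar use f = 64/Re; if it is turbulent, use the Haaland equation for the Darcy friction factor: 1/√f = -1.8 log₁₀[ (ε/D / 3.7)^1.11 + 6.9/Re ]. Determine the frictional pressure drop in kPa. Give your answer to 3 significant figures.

Q = 125 m³/h = 125/3600 = 0.03472 m³/s.
Cross-sectional area A = πD²/4 = π(0.147)²/4 = 0.01697 m²; mean velocity V = Q/A = 0.03472/0.01697 = 2.046 m/s.
Reynolds number Re = ρVD/μ = 991 · 2.046 · 0.147 / 0.000888 = 3.356e+05.
Re > 4000 → turbulent. Relative roughness ε/D = 4.6e-06/0.147 = 3.13e-05. Haaland: 1/√f = -1.8 log₁₀[(3.13e-05/3.7)^1.11 + 6.9/3.356e+05] = -1.8 log₁₀[2.34e-06 + 2.06e-05] = 8.352, so f = 0.01433.
Total minor-loss coefficient ΣK = 1·1 = 1.
ΔP = [f·L/D + ΣK]·(ρV²/2) = [0.01433·236/0.147 + 1]·(991·2.046²/2) = [23.01 + 1]·2074 = 4.98e+04 Pa.
ΔP = 4.98e+04 Pa = 49.8 kPa.

ΔP ≈ 49.8 kPa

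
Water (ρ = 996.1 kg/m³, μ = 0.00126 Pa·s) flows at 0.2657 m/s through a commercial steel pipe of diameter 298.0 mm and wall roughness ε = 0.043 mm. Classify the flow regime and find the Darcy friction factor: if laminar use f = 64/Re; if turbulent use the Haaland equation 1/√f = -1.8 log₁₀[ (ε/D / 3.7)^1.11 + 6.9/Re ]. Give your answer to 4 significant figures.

f ≈ 0.02019

Re = ρVD/μ = 996.1·0.2657·0.298/0.00126 = 6.26e+04.
Re > 4000 → turbulent. ε/D = 4.3e-05/0.298 = 0.000144; Haaland: 1/√f = -1.8 log₁₀[1.28e-05 + 0.00011] = 7.038, so f = 0.02019.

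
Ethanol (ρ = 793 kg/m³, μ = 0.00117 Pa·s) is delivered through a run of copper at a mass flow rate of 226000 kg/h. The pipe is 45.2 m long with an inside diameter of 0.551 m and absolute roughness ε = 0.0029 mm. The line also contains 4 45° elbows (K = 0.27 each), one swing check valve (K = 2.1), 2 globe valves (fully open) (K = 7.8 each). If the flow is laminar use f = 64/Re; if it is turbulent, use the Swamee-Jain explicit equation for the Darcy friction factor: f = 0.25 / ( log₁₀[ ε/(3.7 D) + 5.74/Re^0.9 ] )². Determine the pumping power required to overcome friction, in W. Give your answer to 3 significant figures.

P ≈ 69.8 W

ṁ = 226000 kg/h = 226000/3600 = 62.78 kg/s.
A = πD²/4 = π(0.551)²/4 = 0.2384 m²; mean velocity V = ṁ/(ρA) = 62.78/(793 · 0.2384) = 0.332 m/s.
Reynolds number Re = ρVD/μ = 793 · 0.332 · 0.551 / 0.00117 = 1.24e+05.
Re > 4000 → turbulent. Relative roughness ε/D = 2.9e-06/0.551 = 5.26e-06. Swamee-Jain: f = 0.25/(log₁₀[5.26e-06/3.7 + 5.74/1.24e+05^0.9])² = 0.25/(log₁₀[1.42e-06 + 0.00015])² = 0.25/(-3.821)² = 0.01712.
Total minor-loss coefficient ΣK = 4·0.27 + 1·2.1 + 2·7.8 = 18.8.
ΔP = [f·L/D + ΣK]·(ρV²/2) = [0.01712·45.2/0.551 + 18.8]·(793·0.332²/2) = [1.405 + 18.8]·43.7 = 882.2 Pa.
Q = ṁ/ρ = 62.78/793 = 0.07916 m³/s.
Pumping power P = QΔP = 0.07916·882.2 = 69.84 W = 69.8 W.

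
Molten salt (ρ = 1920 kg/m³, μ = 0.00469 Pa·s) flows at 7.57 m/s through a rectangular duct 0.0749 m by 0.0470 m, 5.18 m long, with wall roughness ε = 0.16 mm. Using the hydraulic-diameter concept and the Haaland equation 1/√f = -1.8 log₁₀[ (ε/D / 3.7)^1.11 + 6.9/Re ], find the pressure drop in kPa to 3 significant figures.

Hydraulic diameter D_h = 4A/P = 4·(0.0749·0.047)/(2·(0.0749+0.047)) = 0.01408/0.2438 = 0.05776 m.
Re = ρVD_h/μ = 1920·7.57·0.05776/0.00469 = 1.79e+05.
ε/D_h = 0.00016/0.05776 = 0.00277; Haaland gives 1/√f = -1.8 log₁₀[0.000339+3.85e-05] = 6.161, so f = 0.02635.
ΔP = f(L/D_h)(ρV²/2) = 0.02635·5.18/0.05776·5.501e+04 = 1.3e+05 Pa.
ΔP = 130 kPa.

ΔP ≈ 130 kPa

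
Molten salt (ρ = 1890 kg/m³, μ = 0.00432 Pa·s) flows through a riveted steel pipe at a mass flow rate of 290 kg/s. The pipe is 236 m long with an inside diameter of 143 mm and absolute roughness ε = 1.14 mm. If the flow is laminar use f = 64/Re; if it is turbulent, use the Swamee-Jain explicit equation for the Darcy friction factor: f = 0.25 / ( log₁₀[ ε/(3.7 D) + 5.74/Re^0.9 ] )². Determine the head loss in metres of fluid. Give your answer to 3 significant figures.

h_f ≈ 271 m

A = πD²/4 = π(0.143)²/4 = 0.01606 m²; mean velocity V = ṁ/(ρA) = 290/(1890 · 0.01606) = 9.554 m/s.
Reynolds number Re = ρVD/μ = 1890 · 9.554 · 0.143 / 0.00432 = 5.977e+05.
Re > 4000 → turbulent. Relative roughness ε/D = 0.00114/0.143 = 0.00797. Swamee-Jain: f = 0.25/(log₁₀[0.00797/3.7 + 5.74/5.977e+05^0.9])² = 0.25/(log₁₀[0.00215 + 3.63e-05])² = 0.25/(-2.659)² = 0.03535.
Darcy-Weisbach: ΔP = f(L/D)(ρV²/2) = 0.03535·(236/0.143)·(1890·9.554²/2) = 0.03535·1650·8.625e+04 = 5.032e+06 Pa.
Head loss h_f = ΔP/(ρg) = 5.032e+06/(1890·9.81) = 271 m.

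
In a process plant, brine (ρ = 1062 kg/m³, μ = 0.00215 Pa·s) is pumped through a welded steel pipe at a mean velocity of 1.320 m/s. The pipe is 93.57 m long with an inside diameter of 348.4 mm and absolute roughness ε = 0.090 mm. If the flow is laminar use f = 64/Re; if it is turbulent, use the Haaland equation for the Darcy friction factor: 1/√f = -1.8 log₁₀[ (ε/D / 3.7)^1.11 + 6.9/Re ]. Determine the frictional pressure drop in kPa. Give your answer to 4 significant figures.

Reynolds number Re = ρVD/μ = 1062 · 1.32 · 0.3484 / 0.00215 = 2.272e+05.
Re > 4000 → turbulent. Relative roughness ε/D = 9e-05/0.3484 = 0.000258. Haaland: 1/√f = -1.8 log₁₀[(0.000258/3.7)^1.11 + 6.9/2.272e+05] = -1.8 log₁₀[2.44e-05 + 3.04e-05] = 7.671, so f = 0.01699.
Darcy-Weisbach: ΔP = f(L/D)(ρV²/2) = 0.01699·(93.57/0.3484)·(1062·1.32²/2) = 0.01699·268.6·925.2 = 4223 Pa.
ΔP = 4223 Pa = 4.223 kPa.

ΔP ≈ 4.223 kPa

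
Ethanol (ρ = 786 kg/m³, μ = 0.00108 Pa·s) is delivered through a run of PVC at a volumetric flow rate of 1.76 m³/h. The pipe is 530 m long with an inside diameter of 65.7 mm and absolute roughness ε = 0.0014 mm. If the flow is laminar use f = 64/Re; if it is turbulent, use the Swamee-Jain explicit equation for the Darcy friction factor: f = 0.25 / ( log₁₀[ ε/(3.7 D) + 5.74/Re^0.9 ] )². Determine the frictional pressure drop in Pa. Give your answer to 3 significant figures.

Q = 1.76 m³/h = 1.76/3600 = 0.0004889 m³/s.
Cross-sectional area A = πD²/4 = π(0.0657)²/4 = 0.00339 m²; mean velocity V = Q/A = 0.0004889/0.00339 = 0.1442 m/s.
Reynolds number Re = ρVD/μ = 786 · 0.1442 · 0.0657 / 0.00108 = 6895.
Re > 4000 → turbulent. Relative roughness ε/D = 1.4e-06/0.0657 = 2.13e-05. Swamee-Jain: f = 0.25/(log₁₀[2.13e-05/3.7 + 5.74/6895^0.9])² = 0.25/(log₁₀[5.76e-06 + 0.00201])² = 0.25/(-2.695)² = 0.03443.
Darcy-Weisbach: ΔP = f(L/D)(ρV²/2) = 0.03443·(530/0.0657)·(786·0.1442²/2) = 0.03443·8067·8.173 = 2270 Pa.

ΔP ≈ 2270 Pa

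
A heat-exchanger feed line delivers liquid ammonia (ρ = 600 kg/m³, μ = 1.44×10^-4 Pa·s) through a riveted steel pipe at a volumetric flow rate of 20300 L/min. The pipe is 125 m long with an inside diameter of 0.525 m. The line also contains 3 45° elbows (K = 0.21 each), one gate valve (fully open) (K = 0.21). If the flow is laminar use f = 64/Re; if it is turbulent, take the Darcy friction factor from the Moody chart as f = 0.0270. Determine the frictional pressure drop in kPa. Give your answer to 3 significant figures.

Q = 20300 L/min = 20300/60000 = 0.3383 m³/s.
Cross-sectional area A = πD²/4 = π(0.525)²/4 = 0.2165 m²; mean velocity V = Q/A = 0.3383/0.2165 = 1.563 m/s.
Reynolds number Re = ρVD/μ = 600 · 1.563 · 0.525 / 0.000144 = 3.419e+06.
Re > 4000 → turbulent; use the Moody-chart value f = 0.0270.
Total minor-loss coefficient ΣK = 3·0.21 + 1·0.21 = 0.84.
ΔP = [f·L/D + ΣK]·(ρV²/2) = [0.027·125/0.525 + 0.84]·(600·1.563²/2) = [6.429 + 0.84]·732.8 = 5327 Pa.
ΔP = 5327 Pa = 5.33 kPa.

ΔP ≈ 5.33 kPa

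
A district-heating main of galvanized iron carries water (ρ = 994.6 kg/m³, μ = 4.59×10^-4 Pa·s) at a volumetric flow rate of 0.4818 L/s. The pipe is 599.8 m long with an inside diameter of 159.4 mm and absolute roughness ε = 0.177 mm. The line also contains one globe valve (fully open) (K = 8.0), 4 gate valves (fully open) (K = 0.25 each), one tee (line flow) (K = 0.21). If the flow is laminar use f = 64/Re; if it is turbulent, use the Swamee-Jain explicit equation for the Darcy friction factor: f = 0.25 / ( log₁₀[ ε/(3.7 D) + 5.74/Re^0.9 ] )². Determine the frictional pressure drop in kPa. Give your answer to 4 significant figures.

ΔP ≈ 0.04009 kPa

Q = 0.4818 L/s = 0.4818/1000 = 0.0004818 m³/s.
Cross-sectional area A = πD²/4 = π(0.1594)²/4 = 0.01996 m²; mean velocity V = Q/A = 0.0004818/0.01996 = 0.02414 m/s.
Reynolds number Re = ρVD/μ = 994.6 · 0.02414 · 0.1594 / 0.000459 = 8339.
Re > 4000 → turbulent. Relative roughness ε/D = 0.000177/0.1594 = 0.00111. Swamee-Jain: f = 0.25/(log₁₀[0.00111/3.7 + 5.74/8339^0.9])² = 0.25/(log₁₀[0.0003 + 0.0017])² = 0.25/(-2.699)² = 0.03431.
Total minor-loss coefficient ΣK = 1·8 + 4·0.25 + 1·0.21 = 9.21.
ΔP = [f·L/D + ΣK]·(ρV²/2) = [0.03431·599.8/0.1594 + 9.21]·(994.6·0.02414²/2) = [129.1 + 9.21]·0.2899 = 40.09 Pa.
ΔP = 40.09 Pa = 0.04009 kPa.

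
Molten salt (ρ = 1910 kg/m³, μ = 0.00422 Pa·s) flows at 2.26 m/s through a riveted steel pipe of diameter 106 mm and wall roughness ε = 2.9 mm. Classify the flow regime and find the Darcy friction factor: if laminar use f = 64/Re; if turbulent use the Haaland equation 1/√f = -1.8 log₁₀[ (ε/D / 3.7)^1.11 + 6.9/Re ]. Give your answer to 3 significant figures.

f ≈ 0.0555

Re = ρVD/μ = 1910·2.26·0.106/0.00422 = 1.084e+05.
Re > 4000 → turbulent. ε/D = 0.0029/0.106 = 0.0274; Haaland: 1/√f = -1.8 log₁₀[0.00431 + 6.36e-05] = 4.246, so f = 0.05545.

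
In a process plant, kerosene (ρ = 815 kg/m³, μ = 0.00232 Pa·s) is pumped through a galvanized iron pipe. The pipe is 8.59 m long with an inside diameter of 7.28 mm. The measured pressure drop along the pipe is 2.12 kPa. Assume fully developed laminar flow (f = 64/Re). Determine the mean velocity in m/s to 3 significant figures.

V ≈ 0.176 m/s

For laminar flow, f = 64/Re with Re = ρVD/μ, so Darcy-Weisbach reduces to ΔP = 32μLV/D². Solving for V: V = ΔP·D²/(32μL) = 2120·(0.00728)²/(32·0.00232·8.59) = 0.1762 m/s.
Check: Re = ρVD/μ = 815·0.1762·0.00728/0.00232 = 450.6 < 2300, so the laminar assumption holds.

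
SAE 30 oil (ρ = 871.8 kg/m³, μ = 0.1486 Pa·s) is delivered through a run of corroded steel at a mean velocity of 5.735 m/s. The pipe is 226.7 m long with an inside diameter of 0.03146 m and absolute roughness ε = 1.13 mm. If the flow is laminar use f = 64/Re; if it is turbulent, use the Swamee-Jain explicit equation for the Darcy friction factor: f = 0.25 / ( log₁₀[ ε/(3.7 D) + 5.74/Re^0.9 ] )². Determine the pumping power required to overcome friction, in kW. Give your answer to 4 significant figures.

Reynolds number Re = ρVD/μ = 871.8 · 5.735 · 0.03146 / 0.149 = 1058.
Re < 2300 → laminar flow, so f = 64/Re = 64/1058 = 0.06046 (the turbulent correlation is not needed).
Darcy-Weisbach: ΔP = f(L/D)(ρV²/2) = 0.06046·(226.7/0.03146)·(871.8·5.735²/2) = 0.06046·7206·1.434e+04 = 6.246e+06 Pa.
Q = V·A = 5.735·0.0007773 = 0.004458 m³/s.
Pumping power P = QΔP = 0.004458·6.246e+06 = 27847 W = 27.85 kW.

P ≈ 27.85 kW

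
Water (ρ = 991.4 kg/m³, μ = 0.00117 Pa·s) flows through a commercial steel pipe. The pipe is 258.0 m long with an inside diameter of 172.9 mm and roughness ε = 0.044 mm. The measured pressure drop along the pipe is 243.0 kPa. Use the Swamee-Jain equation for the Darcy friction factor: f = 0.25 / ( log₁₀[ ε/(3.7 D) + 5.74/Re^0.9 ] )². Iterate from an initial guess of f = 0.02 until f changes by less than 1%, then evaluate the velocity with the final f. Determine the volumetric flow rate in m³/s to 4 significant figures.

Q ≈ 0.1075 m³/s

Rearranging Darcy-Weisbach: V = √(2·ΔP·D/(f·L·ρ)). With ε/D = 4.4e-05/0.1729 = 0.000254, iterate starting from f = 0.02:
  f = 0.02 → V = √(2·2.43e+05·0.1729/(0.02·258·991.4)) = 4.053 m/s; Re = ρVD/μ = 5.938e+05; f → 0.0158
  f = 0.0158 → V = 4.56 m/s; Re = 6.68e+05; f → 0.01568
Converged (Δf/f < 1%). With the final f = 0.01568: V = √(2·2.43e+05·0.1729/(0.01568·258·991.4)) = 4.577 m/s.
Q = V·A = 4.577·(π/4·0.1729²) = 0.1075 m³/s = 0.1075 m³/s.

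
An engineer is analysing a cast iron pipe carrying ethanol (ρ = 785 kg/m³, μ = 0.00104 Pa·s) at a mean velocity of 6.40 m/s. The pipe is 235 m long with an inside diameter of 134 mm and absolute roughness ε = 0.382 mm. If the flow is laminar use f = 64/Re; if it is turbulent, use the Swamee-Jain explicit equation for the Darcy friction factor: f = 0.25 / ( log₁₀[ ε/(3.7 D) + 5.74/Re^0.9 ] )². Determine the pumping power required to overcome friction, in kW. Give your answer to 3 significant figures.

P ≈ 66.4 kW

Reynolds number Re = ρVD/μ = 785 · 6.4 · 0.134 / 0.00104 = 6.473e+05.
Re > 4000 → turbulent. Relative roughness ε/D = 0.000382/0.134 = 0.00285. Swamee-Jain: f = 0.25/(log₁₀[0.00285/3.7 + 5.74/6.473e+05^0.9])² = 0.25/(log₁₀[0.00077 + 3.38e-05])² = 0.25/(-3.095)² = 0.02611.
Darcy-Weisbach: ΔP = f(L/D)(ρV²/2) = 0.02611·(235/0.134)·(785·6.4²/2) = 0.02611·1754·1.608e+04 = 7.36e+05 Pa.
Q = V·A = 6.4·0.0141 = 0.09026 m³/s.
Pumping power P = QΔP = 0.09026·7.36e+05 = 66430 W = 66.4 kW.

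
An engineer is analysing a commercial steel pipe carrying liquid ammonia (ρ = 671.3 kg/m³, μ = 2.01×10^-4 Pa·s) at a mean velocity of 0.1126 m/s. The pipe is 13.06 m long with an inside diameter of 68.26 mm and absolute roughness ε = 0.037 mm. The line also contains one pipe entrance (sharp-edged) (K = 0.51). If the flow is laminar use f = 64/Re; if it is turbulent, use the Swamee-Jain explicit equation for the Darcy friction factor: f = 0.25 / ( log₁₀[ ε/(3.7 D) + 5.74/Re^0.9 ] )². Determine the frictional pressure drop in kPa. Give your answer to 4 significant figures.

ΔP ≈ 0.02312 kPa

Reynolds number Re = ρVD/μ = 671.3 · 0.1126 · 0.06826 / 0.000201 = 2.567e+04.
Re > 4000 → turbulent. Relative roughness ε/D = 3.7e-05/0.06826 = 0.000542. Swamee-Jain: f = 0.25/(log₁₀[0.000542/3.7 + 5.74/2.567e+04^0.9])² = 0.25/(log₁₀[0.000146 + 0.000617])² = 0.25/(-3.117)² = 0.02573.
Total minor-loss coefficient ΣK = 1·0.51 = 0.51.
ΔP = [f·L/D + ΣK]·(ρV²/2) = [0.02573·13.06/0.06826 + 0.51]·(671.3·0.1126²/2) = [4.923 + 0.51]·4.256 = 23.12 Pa.
ΔP = 23.12 Pa = 0.02312 kPa.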